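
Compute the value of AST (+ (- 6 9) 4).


Evaluate inner: (- 6 9) = -3
Evaluate root: (+ -3 4) = 1
Result: 1


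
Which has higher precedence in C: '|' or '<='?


'<=' is relational (level 7); '|' is bitwise OR (level 3)
Higher level binds tighter
'<=' has higher precedence than '|'


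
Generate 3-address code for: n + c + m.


Break into single-operator statements:
t1 = n + c
t2 = t1 + m


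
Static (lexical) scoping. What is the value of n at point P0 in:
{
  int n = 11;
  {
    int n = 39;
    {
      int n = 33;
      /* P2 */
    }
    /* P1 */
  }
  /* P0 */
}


n declared in the same block as P0
n = 11


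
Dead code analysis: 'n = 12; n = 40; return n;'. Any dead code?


first assignment to n is overwritten before any read
Dead: 'n = 12'


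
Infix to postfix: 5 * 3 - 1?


Left to right (same or higher precedence on left)
Postfix: 5 3 * 1 -


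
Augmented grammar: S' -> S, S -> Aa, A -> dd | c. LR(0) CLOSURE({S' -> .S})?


Start: S' -> .S
For each item with dot before a nonterminal B, add B -> .γ for every B-production
Closure: [S' -> .S, S -> .Aa, A -> .dd, A -> .c]


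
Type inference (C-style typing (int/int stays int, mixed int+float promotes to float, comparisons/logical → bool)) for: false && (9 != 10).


Operand types: bool && bool
Rule: logical operators take bool operands and yield bool
Result type: bool


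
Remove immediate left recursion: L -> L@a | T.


Left-recursive alternatives: L@a; non-recursive: T
Introduce L': L -> TL', L' -> @aL' | ε


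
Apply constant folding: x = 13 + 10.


13 + 10 = 23 at compile time
Optimized: x = 23


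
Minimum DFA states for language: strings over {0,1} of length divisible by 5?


Track length mod 5: states 0..4, accept at 0
Minimal DFA: 5 states


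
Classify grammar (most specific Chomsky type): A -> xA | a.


Right-linear: every RHS is a terminal or a terminal followed by one nonterminal
Classification: Type 3 (Regular)


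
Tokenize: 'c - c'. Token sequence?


Scan left to right, longest-match per lexeme
Tokens: ID(c), OP(-), ID(c)


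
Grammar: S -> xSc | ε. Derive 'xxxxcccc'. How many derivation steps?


Derivation: S => xSc => xxScc => xxxSccc => xxxxScccc => xxxxcccc
Steps: 5


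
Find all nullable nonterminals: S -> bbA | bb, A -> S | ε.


A nonterminal is nullable iff some alternative derives ε (directly, or every symbol in it is nullable)
Nullable: {A}


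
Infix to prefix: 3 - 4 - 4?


left-to-right (same/higher precedence on left): tree is (- (- 3 4) 4)
Prefix: - - 3 4 4


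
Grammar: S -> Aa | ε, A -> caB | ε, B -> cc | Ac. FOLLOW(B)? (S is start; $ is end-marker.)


$ ∈ FOLLOW(S). For each A -> αBβ: add FIRST(β)\{ε} to FOLLOW(B); if β nullable, add FOLLOW(A).
FOLLOW(B) = {a, c}


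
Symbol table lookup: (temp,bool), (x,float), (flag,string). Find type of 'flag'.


Lookup 'flag' → type string


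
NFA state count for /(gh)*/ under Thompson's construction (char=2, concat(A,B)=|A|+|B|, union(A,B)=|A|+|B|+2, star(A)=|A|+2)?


Syntax tree has 2 char leaf(s), 0 union(s), 1 star(s)
chars contribute 2×2 = 4; each union adds +2; each star adds +2
Total: 4 + 0 + 2 = 6 states


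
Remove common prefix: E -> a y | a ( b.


Common prefix: 'a'
Factored: E -> a E', E' -> y | ( b


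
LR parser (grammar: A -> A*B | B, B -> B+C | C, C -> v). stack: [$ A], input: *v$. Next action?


shift '*' to continue A -> A*B
Action: shift


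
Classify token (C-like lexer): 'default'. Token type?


Pattern: reserved word
Type: KEYWORD


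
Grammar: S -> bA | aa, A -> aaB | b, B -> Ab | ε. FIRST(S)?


Per alternative of S: FIRST(bA) = {b}; FIRST(aa) = {a}
FIRST(S) = {a, b}


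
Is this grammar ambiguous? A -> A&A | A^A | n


'n&n^n' has two parse trees (no precedence encoded between & and ^)
Ambiguous


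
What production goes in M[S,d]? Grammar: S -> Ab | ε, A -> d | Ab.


For [S, d]: 'd' ∈ FIRST(Ab)
Entry: S -> Ab


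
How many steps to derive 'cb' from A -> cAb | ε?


Derivation: A => cAb => cb
Steps: 2


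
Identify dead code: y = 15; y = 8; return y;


first assignment to y is overwritten before any read
Dead: 'y = 15'


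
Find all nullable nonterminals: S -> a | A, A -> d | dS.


A nonterminal is nullable iff some alternative derives ε (directly, or every symbol in it is nullable)
Nullable: {}


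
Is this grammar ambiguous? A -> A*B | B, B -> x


precedence layered via separate nonterminal B: deterministic
Unambiguous


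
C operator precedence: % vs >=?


'%' is multiplicative (level 10); '>=' is relational (level 7)
Higher level binds tighter
'%' has higher precedence than '>='


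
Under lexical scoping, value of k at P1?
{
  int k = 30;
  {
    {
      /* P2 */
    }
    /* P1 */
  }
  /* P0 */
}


P1's block does not declare k; resolves to the enclosing declaration at depth 0
k = 30


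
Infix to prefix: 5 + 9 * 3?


'*' binds tighter: tree is (+ 5 (* 9 3))
Prefix: + 5 * 9 3


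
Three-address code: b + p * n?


Break into single-operator statements:
t1 = p * n
t2 = b + t1


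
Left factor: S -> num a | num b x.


Common prefix: 'num'
Factored: S -> num S', S' -> a | b x


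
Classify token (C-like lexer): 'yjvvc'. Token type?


Pattern: letter/underscore followed by alphanumerics, not a keyword
Type: IDENTIFIER


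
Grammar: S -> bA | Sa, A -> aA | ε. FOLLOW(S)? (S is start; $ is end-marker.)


$ ∈ FOLLOW(S). For each A -> αBβ: add FIRST(β)\{ε} to FOLLOW(B); if β nullable, add FOLLOW(A).
FOLLOW(S) = {$, a}


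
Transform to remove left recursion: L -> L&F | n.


Left-recursive alternatives: L&F; non-recursive: n
Introduce L': L -> nL', L' -> &FL' | ε


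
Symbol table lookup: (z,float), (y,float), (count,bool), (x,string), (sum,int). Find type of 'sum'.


Lookup 'sum' → type int


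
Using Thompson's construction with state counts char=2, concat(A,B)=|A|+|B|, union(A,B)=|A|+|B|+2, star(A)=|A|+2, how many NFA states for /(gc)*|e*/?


Syntax tree has 3 char leaf(s), 1 union(s), 2 star(s)
chars contribute 3×2 = 6; each union adds +2; each star adds +2
Total: 6 + 2 + 4 = 12 states


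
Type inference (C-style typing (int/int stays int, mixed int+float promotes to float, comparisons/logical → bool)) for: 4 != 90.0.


Operand types: int != float
Rule: comparison yields bool
Result type: bool


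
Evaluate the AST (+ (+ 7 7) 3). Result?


Evaluate inner: (+ 7 7) = 14
Evaluate root: (+ 14 3) = 17
Result: 17


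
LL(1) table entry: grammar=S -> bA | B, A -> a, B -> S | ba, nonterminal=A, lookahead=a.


For [A, a]: 'a' ∈ FIRST(a)
Entry: A -> a


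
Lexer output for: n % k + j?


Scan left to right, longest-match per lexeme
Tokens: ID(n), OP(%), ID(k), OP(+), ID(j)


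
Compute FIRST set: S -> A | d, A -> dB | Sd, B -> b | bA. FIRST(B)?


Per alternative of B: FIRST(b) = {b}; FIRST(bA) = {b}
FIRST(B) = {b}


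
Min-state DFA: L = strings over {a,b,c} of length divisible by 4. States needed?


Track length mod 4: states 0..3, accept at 0
Minimal DFA: 4 states


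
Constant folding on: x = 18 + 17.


18 + 17 = 35 at compile time
Optimized: x = 35


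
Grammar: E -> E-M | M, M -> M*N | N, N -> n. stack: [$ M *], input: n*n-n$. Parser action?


no handle; shift 'n'
Action: shift


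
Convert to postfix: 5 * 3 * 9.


Left to right (same or higher precedence on left)
Postfix: 5 3 * 9 *


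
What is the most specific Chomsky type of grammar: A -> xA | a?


Right-linear: every RHS is a terminal or a terminal followed by one nonterminal
Classification: Type 3 (Regular)


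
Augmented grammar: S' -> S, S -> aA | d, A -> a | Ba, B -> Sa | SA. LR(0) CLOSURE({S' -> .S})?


Start: S' -> .S
For each item with dot before a nonterminal B, add B -> .γ for every B-production
Closure: [S' -> .S, S -> .aA, S -> .d]


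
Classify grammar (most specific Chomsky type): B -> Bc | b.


Left-linear: every RHS is a terminal or one nonterminal followed by a terminal
Classification: Type 3 (Regular)


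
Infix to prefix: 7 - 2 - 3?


left-to-right (same/higher precedence on left): tree is (- (- 7 2) 3)
Prefix: - - 7 2 3


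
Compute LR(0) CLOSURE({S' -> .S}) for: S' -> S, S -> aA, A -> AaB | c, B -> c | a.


Start: S' -> .S
For each item with dot before a nonterminal B, add B -> .γ for every B-production
Closure: [S' -> .S, S -> .aA]


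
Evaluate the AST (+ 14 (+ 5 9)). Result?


Evaluate inner: (+ 5 9) = 14
Evaluate root: (+ 14 14) = 28
Result: 28


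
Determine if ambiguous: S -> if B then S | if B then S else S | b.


dangling else: 'if B then if B then b else b' parses two ways
Ambiguous


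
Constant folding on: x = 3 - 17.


3 - 17 = -14 at compile time
Optimized: x = -14


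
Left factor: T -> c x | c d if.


Common prefix: 'c'
Factored: T -> c T', T' -> x | d if


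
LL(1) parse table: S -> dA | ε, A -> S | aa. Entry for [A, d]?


For [A, d]: 'd' ∈ FIRST(S)
Entry: A -> S


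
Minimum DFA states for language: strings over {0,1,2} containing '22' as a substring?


KMP-style automaton: 2 progress states + 1 absorbing accept = 3
Minimal DFA: 3 states


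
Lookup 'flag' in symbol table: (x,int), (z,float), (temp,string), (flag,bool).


Lookup 'flag' → type bool


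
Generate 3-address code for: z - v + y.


Break into single-operator statements:
t1 = z - v
t2 = t1 + y


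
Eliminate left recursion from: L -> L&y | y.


Left-recursive alternatives: L&y; non-recursive: y
Introduce L': L -> yL', L' -> &yL' | ε


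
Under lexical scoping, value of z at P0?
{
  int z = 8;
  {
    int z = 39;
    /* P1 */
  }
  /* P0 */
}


z declared in the same block as P0
z = 8


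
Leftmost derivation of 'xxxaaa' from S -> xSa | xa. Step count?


Derivation: S => xSa => xxSaa => xxxaaa
Steps: 3


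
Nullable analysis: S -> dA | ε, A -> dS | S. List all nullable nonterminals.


A nonterminal is nullable iff some alternative derives ε (directly, or every symbol in it is nullable)
Nullable: {A, S}


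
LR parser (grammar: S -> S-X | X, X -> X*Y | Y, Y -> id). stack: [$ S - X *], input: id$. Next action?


no handle; shift 'id'
Action: shift


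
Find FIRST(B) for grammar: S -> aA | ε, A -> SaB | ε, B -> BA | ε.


Per alternative of B: FIRST(BA) = {a, ε}; FIRST(ε) = {ε}
FIRST(B) = {a, ε}


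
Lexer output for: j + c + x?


Scan left to right, longest-match per lexeme
Tokens: ID(j), OP(+), ID(c), OP(+), ID(x)


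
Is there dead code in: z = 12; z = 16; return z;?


first assignment to z is overwritten before any read
Dead: 'z = 12'


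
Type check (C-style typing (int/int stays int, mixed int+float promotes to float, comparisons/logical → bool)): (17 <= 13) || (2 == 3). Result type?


Operand types: bool || bool
Rule: logical operators take bool operands and yield bool
Result type: bool


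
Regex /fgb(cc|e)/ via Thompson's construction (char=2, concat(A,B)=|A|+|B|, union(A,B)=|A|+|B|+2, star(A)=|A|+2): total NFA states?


Syntax tree has 6 char leaf(s), 1 union(s), 0 star(s)
chars contribute 6×2 = 12; each union adds +2; each star adds +2
Total: 12 + 2 + 0 = 14 states


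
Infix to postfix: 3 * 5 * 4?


Left to right (same or higher precedence on left)
Postfix: 3 5 * 4 *


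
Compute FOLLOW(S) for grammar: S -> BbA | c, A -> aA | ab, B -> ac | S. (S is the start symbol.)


$ ∈ FOLLOW(S). For each A -> αBβ: add FIRST(β)\{ε} to FOLLOW(B); if β nullable, add FOLLOW(A).
FOLLOW(S) = {$, b}


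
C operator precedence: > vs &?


'>' is relational (level 7); '&' is bitwise AND (level 5)
Higher level binds tighter
'>' has higher precedence than '&'


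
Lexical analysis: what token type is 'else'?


Pattern: reserved word
Type: KEYWORD


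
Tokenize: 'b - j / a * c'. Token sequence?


Scan left to right, longest-match per lexeme
Tokens: ID(b), OP(-), ID(j), OP(/), ID(a), OP(*), ID(c)


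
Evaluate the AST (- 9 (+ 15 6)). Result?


Evaluate inner: (+ 15 6) = 21
Evaluate root: (- 9 21) = -12
Result: -12


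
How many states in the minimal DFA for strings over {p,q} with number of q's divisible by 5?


Track (count of q) mod 5: states 0..4, accept at 0
Minimal DFA: 5 states


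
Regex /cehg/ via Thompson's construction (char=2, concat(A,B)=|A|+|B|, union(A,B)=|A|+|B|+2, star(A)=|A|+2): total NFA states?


Syntax tree has 4 char leaf(s), 0 union(s), 0 star(s)
chars contribute 4×2 = 8; each union adds +2; each star adds +2
Total: 8 + 0 + 0 = 8 states


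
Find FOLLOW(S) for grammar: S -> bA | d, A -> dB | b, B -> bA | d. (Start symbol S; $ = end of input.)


$ ∈ FOLLOW(S). For each A -> αBβ: add FIRST(β)\{ε} to FOLLOW(B); if β nullable, add FOLLOW(A).
FOLLOW(S) = {$}


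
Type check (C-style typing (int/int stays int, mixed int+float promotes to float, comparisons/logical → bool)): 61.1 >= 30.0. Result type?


Operand types: float >= float
Rule: comparison yields bool
Result type: bool


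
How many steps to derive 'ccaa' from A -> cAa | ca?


Derivation: A => cAa => ccaa
Steps: 2


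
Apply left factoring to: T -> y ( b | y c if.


Common prefix: 'y'
Factored: T -> y T', T' -> ( b | c if


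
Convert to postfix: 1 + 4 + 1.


Left to right (same or higher precedence on left)
Postfix: 1 4 + 1 +


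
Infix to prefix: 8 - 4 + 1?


left-to-right (same/higher precedence on left): tree is (+ (- 8 4) 1)
Prefix: + - 8 4 1


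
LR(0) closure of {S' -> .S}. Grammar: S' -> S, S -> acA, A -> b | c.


Start: S' -> .S
For each item with dot before a nonterminal B, add B -> .γ for every B-production
Closure: [S' -> .S, S -> .acA]


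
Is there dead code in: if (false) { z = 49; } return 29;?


condition is constant false, so the whole block is unreachable
Dead: 'if (false) { z = 49; }'


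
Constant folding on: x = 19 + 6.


19 + 6 = 25 at compile time
Optimized: x = 25


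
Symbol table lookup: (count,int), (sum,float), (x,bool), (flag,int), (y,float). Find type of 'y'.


Lookup 'y' → type float


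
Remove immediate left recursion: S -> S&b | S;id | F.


Left-recursive alternatives: S&b, S;id; non-recursive: F
Introduce S': S -> FS', S' -> &bS' | ;idS' | ε


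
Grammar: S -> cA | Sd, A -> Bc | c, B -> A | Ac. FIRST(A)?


Per alternative of A: FIRST(Bc) = {c}; FIRST(c) = {c}
FIRST(A) = {c}


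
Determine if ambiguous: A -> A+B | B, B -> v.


precedence layered via separate nonterminal B: deterministic
Unambiguous


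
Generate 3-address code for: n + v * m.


Break into single-operator statements:
t1 = v * m
t2 = n + t1


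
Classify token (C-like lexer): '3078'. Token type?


Pattern: digits only
Type: INTEGER_LITERAL


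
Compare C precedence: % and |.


'%' is multiplicative (level 10); '|' is bitwise OR (level 3)
Higher level binds tighter
'%' has higher precedence than '|'


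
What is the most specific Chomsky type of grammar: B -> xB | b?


Right-linear: every RHS is a terminal or a terminal followed by one nonterminal
Classification: Type 3 (Regular)


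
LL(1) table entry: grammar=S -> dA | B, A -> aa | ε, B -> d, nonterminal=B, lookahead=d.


For [B, d]: 'd' ∈ FIRST(d)
Entry: B -> d


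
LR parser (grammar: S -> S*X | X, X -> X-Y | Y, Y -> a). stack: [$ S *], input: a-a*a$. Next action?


no handle ('S*' is not any RHS); shift 'a'
Action: shift


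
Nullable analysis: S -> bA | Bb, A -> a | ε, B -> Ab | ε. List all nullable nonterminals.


A nonterminal is nullable iff some alternative derives ε (directly, or every symbol in it is nullable)
Nullable: {A, B}


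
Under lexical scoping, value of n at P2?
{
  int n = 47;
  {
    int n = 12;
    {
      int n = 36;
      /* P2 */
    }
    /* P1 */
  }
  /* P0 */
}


n declared in the same block as P2
n = 36


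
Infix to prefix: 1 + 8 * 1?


'*' binds tighter: tree is (+ 1 (* 8 1))
Prefix: + 1 * 8 1


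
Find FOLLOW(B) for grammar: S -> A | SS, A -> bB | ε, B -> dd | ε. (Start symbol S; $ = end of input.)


$ ∈ FOLLOW(S). For each A -> αBβ: add FIRST(β)\{ε} to FOLLOW(B); if β nullable, add FOLLOW(A).
FOLLOW(B) = {$, b}


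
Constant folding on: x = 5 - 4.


5 - 4 = 1 at compile time
Optimized: x = 1


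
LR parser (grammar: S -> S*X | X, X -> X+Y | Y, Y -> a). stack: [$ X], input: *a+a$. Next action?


lookahead ∉ {+} so X won't extend; reduce S -> X
Action: reduce (S -> X)


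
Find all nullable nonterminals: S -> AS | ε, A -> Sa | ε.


A nonterminal is nullable iff some alternative derives ε (directly, or every symbol in it is nullable)
Nullable: {A, S}


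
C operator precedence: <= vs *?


'*' is multiplicative (level 10); '<=' is relational (level 7)
Higher level binds tighter
'*' has higher precedence than '<='


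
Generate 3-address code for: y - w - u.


Break into single-operator statements:
t1 = y - w
t2 = t1 - u


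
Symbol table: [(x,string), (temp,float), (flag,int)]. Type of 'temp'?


Lookup 'temp' → type float


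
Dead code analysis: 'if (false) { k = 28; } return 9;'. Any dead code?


condition is constant false, so the whole block is unreachable
Dead: 'if (false) { k = 28; }'


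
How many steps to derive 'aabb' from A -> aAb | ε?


Derivation: A => aAb => aaAbb => aabb
Steps: 3


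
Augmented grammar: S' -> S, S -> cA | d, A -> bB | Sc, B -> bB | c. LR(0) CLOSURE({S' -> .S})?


Start: S' -> .S
For each item with dot before a nonterminal B, add B -> .γ for every B-production
Closure: [S' -> .S, S -> .cA, S -> .d]


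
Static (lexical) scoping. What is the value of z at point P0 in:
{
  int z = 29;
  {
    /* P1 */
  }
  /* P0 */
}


z declared in the same block as P0
z = 29


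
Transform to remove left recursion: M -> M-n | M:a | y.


Left-recursive alternatives: M-n, M:a; non-recursive: y
Introduce M': M -> yM', M' -> -nM' | :aM' | ε


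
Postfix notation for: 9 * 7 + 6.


Left to right (same or higher precedence on left)
Postfix: 9 7 * 6 +


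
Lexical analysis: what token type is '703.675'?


Pattern: digits with a decimal point
Type: FLOAT_LITERAL


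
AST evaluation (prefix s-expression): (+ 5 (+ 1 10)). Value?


Evaluate inner: (+ 1 10) = 11
Evaluate root: (+ 5 11) = 16
Result: 16


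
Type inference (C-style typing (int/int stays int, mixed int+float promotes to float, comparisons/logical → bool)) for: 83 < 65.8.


Operand types: int < float
Rule: comparison yields bool
Result type: bool


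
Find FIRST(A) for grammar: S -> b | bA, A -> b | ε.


Per alternative of A: FIRST(b) = {b}; FIRST(ε) = {ε}
FIRST(A) = {b, ε}


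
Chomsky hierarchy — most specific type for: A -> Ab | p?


Left-linear: every RHS is a terminal or one nonterminal followed by a terminal
Classification: Type 3 (Regular)


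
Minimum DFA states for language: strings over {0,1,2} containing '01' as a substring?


KMP-style automaton: 2 progress states + 1 absorbing accept = 3
Minimal DFA: 3 states


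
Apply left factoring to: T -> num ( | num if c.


Common prefix: 'num'
Factored: T -> num T', T' -> ( | if c


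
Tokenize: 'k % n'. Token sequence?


Scan left to right, longest-match per lexeme
Tokens: ID(k), OP(%), ID(n)


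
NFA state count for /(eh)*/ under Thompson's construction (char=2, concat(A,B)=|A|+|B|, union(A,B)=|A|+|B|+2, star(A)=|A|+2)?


Syntax tree has 2 char leaf(s), 0 union(s), 1 star(s)
chars contribute 2×2 = 4; each union adds +2; each star adds +2
Total: 4 + 0 + 2 = 6 states


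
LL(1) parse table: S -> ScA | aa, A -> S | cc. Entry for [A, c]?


For [A, c]: 'c' ∈ FIRST(cc)
Entry: A -> cc


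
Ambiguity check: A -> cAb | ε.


balanced c^n…b^n: each string has a unique parse
Unambiguous


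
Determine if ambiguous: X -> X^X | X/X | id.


'id^id/id' has two parse trees (no precedence encoded between ^ and /)
Ambiguous


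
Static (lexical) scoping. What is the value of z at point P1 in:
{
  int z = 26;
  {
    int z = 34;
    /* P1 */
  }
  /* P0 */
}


z declared in the same block as P1
z = 34


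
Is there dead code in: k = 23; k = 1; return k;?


first assignment to k is overwritten before any read
Dead: 'k = 23'


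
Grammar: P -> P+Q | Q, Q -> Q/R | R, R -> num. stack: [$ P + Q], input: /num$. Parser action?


'/' can extend Q; shift to build Q -> Q/R
Action: shift


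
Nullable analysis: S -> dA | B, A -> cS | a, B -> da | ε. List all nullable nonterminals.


A nonterminal is nullable iff some alternative derives ε (directly, or every symbol in it is nullable)
Nullable: {B, S}


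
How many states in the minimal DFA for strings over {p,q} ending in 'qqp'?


Track the longest suffix of input matching a prefix of 'qqp': 4 classes (prefixes of length 0..3)
Minimal DFA: 4 states


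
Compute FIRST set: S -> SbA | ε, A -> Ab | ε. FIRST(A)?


Per alternative of A: FIRST(Ab) = {b}; FIRST(ε) = {ε}
FIRST(A) = {b, ε}


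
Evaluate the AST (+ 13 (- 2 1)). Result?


Evaluate inner: (- 2 1) = 1
Evaluate root: (+ 13 1) = 14
Result: 14


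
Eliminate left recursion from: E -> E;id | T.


Left-recursive alternatives: E;id; non-recursive: T
Introduce E': E -> TE', E' -> ;idE' | ε


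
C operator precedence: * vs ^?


'*' is multiplicative (level 10); '^' is bitwise XOR (level 4)
Higher level binds tighter
'*' has higher precedence than '^'


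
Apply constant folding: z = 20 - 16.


20 - 16 = 4 at compile time
Optimized: z = 4


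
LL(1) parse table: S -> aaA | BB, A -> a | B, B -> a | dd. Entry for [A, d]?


For [A, d]: 'd' ∈ FIRST(B)
Entry: A -> B


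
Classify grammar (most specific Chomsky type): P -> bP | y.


Right-linear: every RHS is a terminal or a terminal followed by one nonterminal
Classification: Type 3 (Regular)


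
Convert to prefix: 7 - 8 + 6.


left-to-right (same/higher precedence on left): tree is (+ (- 7 8) 6)
Prefix: + - 7 8 6


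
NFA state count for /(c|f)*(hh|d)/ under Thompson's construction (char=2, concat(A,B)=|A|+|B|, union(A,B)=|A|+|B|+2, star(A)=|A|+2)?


Syntax tree has 5 char leaf(s), 2 union(s), 1 star(s)
chars contribute 5×2 = 10; each union adds +2; each star adds +2
Total: 10 + 4 + 2 = 16 states


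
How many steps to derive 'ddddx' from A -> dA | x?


Derivation: A => dA => ddA => dddA => ddddA => ddddx
Steps: 5


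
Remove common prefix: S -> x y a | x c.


Common prefix: 'x'
Factored: S -> x S', S' -> y a | c


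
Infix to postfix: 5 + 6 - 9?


Left to right (same or higher precedence on left)
Postfix: 5 6 + 9 -


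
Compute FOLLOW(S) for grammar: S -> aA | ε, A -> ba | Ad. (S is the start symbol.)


$ ∈ FOLLOW(S). For each A -> αBβ: add FIRST(β)\{ε} to FOLLOW(B); if β nullable, add FOLLOW(A).
FOLLOW(S) = {$}


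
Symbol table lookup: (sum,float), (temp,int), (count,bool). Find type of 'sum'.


Lookup 'sum' → type float


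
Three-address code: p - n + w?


Break into single-operator statements:
t1 = p - n
t2 = t1 + w


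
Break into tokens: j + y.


Scan left to right, longest-match per lexeme
Tokens: ID(j), OP(+), ID(y)


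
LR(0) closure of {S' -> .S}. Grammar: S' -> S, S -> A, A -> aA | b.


Start: S' -> .S
For each item with dot before a nonterminal B, add B -> .γ for every B-production
Closure: [S' -> .S, S -> .A, A -> .aA, A -> .b]


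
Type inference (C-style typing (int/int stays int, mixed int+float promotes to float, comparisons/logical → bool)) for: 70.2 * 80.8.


Operand types: float * float
Rule: mixed int/float promotes to float; int/int stays int
Result type: float


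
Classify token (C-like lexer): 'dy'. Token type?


Pattern: letter/underscore followed by alphanumerics, not a keyword
Type: IDENTIFIER


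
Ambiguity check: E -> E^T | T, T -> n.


precedence layered via separate nonterminal T: deterministic
Unambiguous


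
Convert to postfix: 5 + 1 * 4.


* has higher precedence, evaluate 1*4 first
Postfix: 5 1 4 * +


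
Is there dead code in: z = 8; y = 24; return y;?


z is assigned but never read
Dead: 'z = 8'


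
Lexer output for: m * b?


Scan left to right, longest-match per lexeme
Tokens: ID(m), OP(*), ID(b)


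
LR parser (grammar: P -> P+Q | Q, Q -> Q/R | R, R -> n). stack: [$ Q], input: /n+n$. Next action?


shift '/' to continue Q -> Q/R
Action: shift


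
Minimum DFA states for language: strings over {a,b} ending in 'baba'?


Track the longest suffix of input matching a prefix of 'baba': 5 classes (prefixes of length 0..4)
Minimal DFA: 5 states


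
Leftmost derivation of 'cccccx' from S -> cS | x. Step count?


Derivation: S => cS => ccS => cccS => ccccS => cccccS => cccccx
Steps: 6


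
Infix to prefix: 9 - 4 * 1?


'*' binds tighter: tree is (- 9 (* 4 1))
Prefix: - 9 * 4 1


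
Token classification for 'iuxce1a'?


Pattern: letter/underscore followed by alphanumerics, not a keyword
Type: IDENTIFIER


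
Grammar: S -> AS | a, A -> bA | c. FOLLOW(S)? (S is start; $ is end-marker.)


$ ∈ FOLLOW(S). For each A -> αBβ: add FIRST(β)\{ε} to FOLLOW(B); if β nullable, add FOLLOW(A).
FOLLOW(S) = {$}


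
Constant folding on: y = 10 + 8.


10 + 8 = 18 at compile time
Optimized: y = 18


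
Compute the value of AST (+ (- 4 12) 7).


Evaluate inner: (- 4 12) = -8
Evaluate root: (+ -8 7) = -1
Result: -1


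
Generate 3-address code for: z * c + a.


Break into single-operator statements:
t1 = z * c
t2 = t1 + a


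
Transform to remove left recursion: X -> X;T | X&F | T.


Left-recursive alternatives: X;T, X&F; non-recursive: T
Introduce X': X -> TX', X' -> ;TX' | &FX' | ε


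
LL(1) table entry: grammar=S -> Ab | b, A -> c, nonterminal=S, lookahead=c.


For [S, c]: 'c' ∈ FIRST(Ab)
Entry: S -> Ab


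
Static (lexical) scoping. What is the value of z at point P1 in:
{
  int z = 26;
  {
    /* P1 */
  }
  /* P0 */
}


P1's block does not declare z; resolves to the enclosing declaration at depth 0
z = 26


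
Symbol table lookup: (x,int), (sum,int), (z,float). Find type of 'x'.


Lookup 'x' → type int


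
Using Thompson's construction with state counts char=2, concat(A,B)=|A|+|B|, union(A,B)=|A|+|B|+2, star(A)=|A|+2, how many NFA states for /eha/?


Syntax tree has 3 char leaf(s), 0 union(s), 0 star(s)
chars contribute 3×2 = 6; each union adds +2; each star adds +2
Total: 6 + 0 + 0 = 6 states


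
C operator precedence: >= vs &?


'>=' is relational (level 7); '&' is bitwise AND (level 5)
Higher level binds tighter
'>=' has higher precedence than '&'


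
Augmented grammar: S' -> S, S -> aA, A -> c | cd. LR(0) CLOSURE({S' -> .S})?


Start: S' -> .S
For each item with dot before a nonterminal B, add B -> .γ for every B-production
Closure: [S' -> .S, S -> .aA]


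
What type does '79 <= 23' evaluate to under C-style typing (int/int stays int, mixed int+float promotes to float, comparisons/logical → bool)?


Operand types: int <= int
Rule: comparison yields bool
Result type: bool


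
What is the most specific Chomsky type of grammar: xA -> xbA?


LHS has context (more than one symbol) and |LHS| ≤ |RHS|
Classification: Type 1 (Context-Sensitive)


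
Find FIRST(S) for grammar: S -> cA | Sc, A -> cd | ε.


Per alternative of S: FIRST(cA) = {c}; FIRST(Sc) = {c}
FIRST(S) = {c}


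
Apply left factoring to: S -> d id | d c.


Common prefix: 'd'
Factored: S -> d S', S' -> id | c


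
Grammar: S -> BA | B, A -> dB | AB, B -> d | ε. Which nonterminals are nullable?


A nonterminal is nullable iff some alternative derives ε (directly, or every symbol in it is nullable)
Nullable: {B, S}


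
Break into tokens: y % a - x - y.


Scan left to right, longest-match per lexeme
Tokens: ID(y), OP(%), ID(a), OP(-), ID(x), OP(-), ID(y)


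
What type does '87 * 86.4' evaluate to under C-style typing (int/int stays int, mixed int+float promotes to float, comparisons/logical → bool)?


Operand types: int * float
Rule: mixed int/float promotes to float; int/int stays int
Result type: float


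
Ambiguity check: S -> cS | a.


right-linear, alternatives start with distinct terminals 'c' vs 'a': unique leftmost derivation
Unambiguous


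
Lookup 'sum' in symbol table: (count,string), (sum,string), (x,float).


Lookup 'sum' → type string


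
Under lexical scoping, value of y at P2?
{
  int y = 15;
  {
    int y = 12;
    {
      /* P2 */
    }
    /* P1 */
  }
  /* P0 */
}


P2's block does not declare y; resolves to the enclosing declaration at depth 1
y = 12


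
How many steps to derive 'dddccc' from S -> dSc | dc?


Derivation: S => dSc => ddScc => dddccc
Steps: 3


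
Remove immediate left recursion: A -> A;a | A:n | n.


Left-recursive alternatives: A;a, A:n; non-recursive: n
Introduce A': A -> nA', A' -> ;aA' | :nA' | ε


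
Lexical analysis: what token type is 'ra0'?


Pattern: letter/underscore followed by alphanumerics, not a keyword
Type: IDENTIFIER


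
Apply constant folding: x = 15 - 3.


15 - 3 = 12 at compile time
Optimized: x = 12


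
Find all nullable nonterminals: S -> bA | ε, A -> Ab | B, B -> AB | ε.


A nonterminal is nullable iff some alternative derives ε (directly, or every symbol in it is nullable)
Nullable: {A, B, S}


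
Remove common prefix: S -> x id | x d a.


Common prefix: 'x'
Factored: S -> x S', S' -> id | d a


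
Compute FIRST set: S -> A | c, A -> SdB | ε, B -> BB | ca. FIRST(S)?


Per alternative of S: FIRST(A) = {c, d, ε}; FIRST(c) = {c}
FIRST(S) = {c, d, ε}


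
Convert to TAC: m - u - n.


Break into single-operator statements:
t1 = m - u
t2 = t1 - n


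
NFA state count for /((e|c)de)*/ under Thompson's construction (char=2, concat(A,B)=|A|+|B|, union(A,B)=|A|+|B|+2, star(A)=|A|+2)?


Syntax tree has 4 char leaf(s), 1 union(s), 1 star(s)
chars contribute 4×2 = 8; each union adds +2; each star adds +2
Total: 8 + 2 + 2 = 12 states


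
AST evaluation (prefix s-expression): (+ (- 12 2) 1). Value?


Evaluate inner: (- 12 2) = 10
Evaluate root: (+ 10 1) = 11
Result: 11


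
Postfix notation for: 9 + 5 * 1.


* has higher precedence, evaluate 5*1 first
Postfix: 9 5 1 * +


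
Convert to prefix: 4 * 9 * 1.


left-to-right (same/higher precedence on left): tree is (* (* 4 9) 1)
Prefix: * * 4 9 1


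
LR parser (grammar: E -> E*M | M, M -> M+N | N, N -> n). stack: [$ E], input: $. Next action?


start symbol E on stack, input exhausted
Action: accept


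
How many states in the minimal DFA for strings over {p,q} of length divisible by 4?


Track length mod 4: states 0..3, accept at 0
Minimal DFA: 4 states


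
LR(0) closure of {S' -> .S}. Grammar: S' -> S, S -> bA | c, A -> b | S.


Start: S' -> .S
For each item with dot before a nonterminal B, add B -> .γ for every B-production
Closure: [S' -> .S, S -> .bA, S -> .c]


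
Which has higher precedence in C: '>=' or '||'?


'>=' is relational (level 7); '||' is logical OR (level 1)
Higher level binds tighter
'>=' has higher precedence than '||'


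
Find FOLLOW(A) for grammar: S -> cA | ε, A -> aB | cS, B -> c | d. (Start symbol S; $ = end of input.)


$ ∈ FOLLOW(S). For each A -> αBβ: add FIRST(β)\{ε} to FOLLOW(B); if β nullable, add FOLLOW(A).
FOLLOW(A) = {$}


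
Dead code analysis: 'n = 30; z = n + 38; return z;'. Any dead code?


n is read by z's definition; z is returned
No dead code


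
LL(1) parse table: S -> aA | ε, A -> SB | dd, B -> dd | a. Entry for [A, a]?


For [A, a]: 'a' ∈ FIRST(SB)
Entry: A -> SB


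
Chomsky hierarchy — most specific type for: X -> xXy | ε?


Single nonterminal LHS, but x^n y^n is not regular
Classification: Type 2 (Context-Free)


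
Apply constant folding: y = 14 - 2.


14 - 2 = 12 at compile time
Optimized: y = 12


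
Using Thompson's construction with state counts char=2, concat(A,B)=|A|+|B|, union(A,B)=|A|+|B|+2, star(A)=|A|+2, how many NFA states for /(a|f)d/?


Syntax tree has 3 char leaf(s), 1 union(s), 0 star(s)
chars contribute 3×2 = 6; each union adds +2; each star adds +2
Total: 6 + 2 + 0 = 8 states


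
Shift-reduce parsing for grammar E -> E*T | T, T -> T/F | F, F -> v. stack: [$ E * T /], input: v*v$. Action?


no handle; shift 'v'
Action: shift


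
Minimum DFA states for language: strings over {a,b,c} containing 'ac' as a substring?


KMP-style automaton: 2 progress states + 1 absorbing accept = 3
Minimal DFA: 3 states


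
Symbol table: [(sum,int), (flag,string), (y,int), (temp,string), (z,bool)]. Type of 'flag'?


Lookup 'flag' → type string


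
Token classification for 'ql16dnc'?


Pattern: letter/underscore followed by alphanumerics, not a keyword
Type: IDENTIFIER


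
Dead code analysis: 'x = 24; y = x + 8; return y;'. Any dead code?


x is read by y's definition; y is returned
No dead code


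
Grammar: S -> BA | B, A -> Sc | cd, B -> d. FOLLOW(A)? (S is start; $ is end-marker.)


$ ∈ FOLLOW(S). For each A -> αBβ: add FIRST(β)\{ε} to FOLLOW(B); if β nullable, add FOLLOW(A).
FOLLOW(A) = {$, c}


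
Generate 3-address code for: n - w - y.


Break into single-operator statements:
t1 = n - w
t2 = t1 - y


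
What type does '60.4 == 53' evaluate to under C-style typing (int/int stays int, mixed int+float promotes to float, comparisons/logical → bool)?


Operand types: float == int
Rule: comparison yields bool
Result type: bool


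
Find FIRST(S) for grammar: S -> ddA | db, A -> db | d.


Per alternative of S: FIRST(ddA) = {d}; FIRST(db) = {d}
FIRST(S) = {d}


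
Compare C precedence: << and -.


'-' is additive (level 9); '<<' is shift (level 8)
Higher level binds tighter
'-' has higher precedence than '<<'


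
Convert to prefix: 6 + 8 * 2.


'*' binds tighter: tree is (+ 6 (* 8 2))
Prefix: + 6 * 8 2


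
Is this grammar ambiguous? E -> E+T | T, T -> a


precedence layered via separate nonterminal T: deterministic
Unambiguous


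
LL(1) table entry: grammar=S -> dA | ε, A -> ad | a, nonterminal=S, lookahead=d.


For [S, d]: 'd' ∈ FIRST(dA)
Entry: S -> dA


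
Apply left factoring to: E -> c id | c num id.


Common prefix: 'c'
Factored: E -> c E', E' -> id | num id


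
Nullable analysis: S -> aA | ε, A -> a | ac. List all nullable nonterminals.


A nonterminal is nullable iff some alternative derives ε (directly, or every symbol in it is nullable)
Nullable: {S}


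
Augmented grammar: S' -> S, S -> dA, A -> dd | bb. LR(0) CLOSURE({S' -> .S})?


Start: S' -> .S
For each item with dot before a nonterminal B, add B -> .γ for every B-production
Closure: [S' -> .S, S -> .dA]


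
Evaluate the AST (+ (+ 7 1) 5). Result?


Evaluate inner: (+ 7 1) = 8
Evaluate root: (+ 8 5) = 13
Result: 13


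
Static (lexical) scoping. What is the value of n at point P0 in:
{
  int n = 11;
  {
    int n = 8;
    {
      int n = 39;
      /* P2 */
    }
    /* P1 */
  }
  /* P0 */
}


n declared in the same block as P0
n = 11


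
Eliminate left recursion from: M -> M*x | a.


Left-recursive alternatives: M*x; non-recursive: a
Introduce M': M -> aM', M' -> *xM' | ε


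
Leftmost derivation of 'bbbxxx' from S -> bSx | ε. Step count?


Derivation: S => bSx => bbSxx => bbbSxxx => bbbxxx
Steps: 4


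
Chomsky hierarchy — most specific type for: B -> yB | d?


Right-linear: every RHS is a terminal or a terminal followed by one nonterminal
Classification: Type 3 (Regular)


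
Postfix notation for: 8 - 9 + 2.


Left to right (same or higher precedence on left)
Postfix: 8 9 - 2 +


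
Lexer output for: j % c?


Scan left to right, longest-match per lexeme
Tokens: ID(j), OP(%), ID(c)


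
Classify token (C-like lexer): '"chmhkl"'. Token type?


Pattern: double-quoted sequence
Type: STRING_LITERAL


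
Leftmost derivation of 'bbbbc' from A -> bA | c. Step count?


Derivation: A => bA => bbA => bbbA => bbbbA => bbbbc
Steps: 5


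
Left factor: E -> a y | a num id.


Common prefix: 'a'
Factored: E -> a E', E' -> y | num id


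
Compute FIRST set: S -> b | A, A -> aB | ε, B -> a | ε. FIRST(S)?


Per alternative of S: FIRST(b) = {b}; FIRST(A) = {a, ε}
FIRST(S) = {a, b, ε}


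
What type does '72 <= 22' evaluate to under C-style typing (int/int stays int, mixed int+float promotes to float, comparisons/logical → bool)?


Operand types: int <= int
Rule: comparison yields bool
Result type: bool


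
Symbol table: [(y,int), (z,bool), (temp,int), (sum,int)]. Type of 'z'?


Lookup 'z' → type bool


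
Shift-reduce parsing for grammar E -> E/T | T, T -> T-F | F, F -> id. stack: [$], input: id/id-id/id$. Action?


no handle on stack; shift 'id'
Action: shift


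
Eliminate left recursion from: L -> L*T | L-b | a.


Left-recursive alternatives: L*T, L-b; non-recursive: a
Introduce L': L -> aL', L' -> *TL' | -bL' | ε


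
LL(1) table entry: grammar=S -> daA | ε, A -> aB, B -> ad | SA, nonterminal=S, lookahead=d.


For [S, d]: 'd' ∈ FIRST(daA)
Entry: S -> daA


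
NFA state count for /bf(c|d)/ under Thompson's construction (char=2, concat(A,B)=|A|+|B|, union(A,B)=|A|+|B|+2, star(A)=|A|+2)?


Syntax tree has 4 char leaf(s), 1 union(s), 0 star(s)
chars contribute 4×2 = 8; each union adds +2; each star adds +2
Total: 8 + 2 + 0 = 10 states


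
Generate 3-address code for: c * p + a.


Break into single-operator statements:
t1 = c * p
t2 = t1 + a


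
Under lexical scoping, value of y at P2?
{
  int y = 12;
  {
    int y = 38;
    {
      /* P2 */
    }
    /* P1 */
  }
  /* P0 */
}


P2's block does not declare y; resolves to the enclosing declaration at depth 1
y = 38


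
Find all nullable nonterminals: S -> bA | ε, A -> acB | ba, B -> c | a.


A nonterminal is nullable iff some alternative derives ε (directly, or every symbol in it is nullable)
Nullable: {S}


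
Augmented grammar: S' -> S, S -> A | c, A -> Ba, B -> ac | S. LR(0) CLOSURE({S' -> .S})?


Start: S' -> .S
For each item with dot before a nonterminal B, add B -> .γ for every B-production
Closure: [S' -> .S, S -> .A, S -> .c, A -> .Ba, B -> .ac, B -> .S]


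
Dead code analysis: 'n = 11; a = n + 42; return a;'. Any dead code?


n is read by a's definition; a is returned
No dead code


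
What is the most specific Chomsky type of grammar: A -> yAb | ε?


Single nonterminal LHS, but y^n b^n is not regular
Classification: Type 2 (Context-Free)


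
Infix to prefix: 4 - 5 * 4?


'*' binds tighter: tree is (- 4 (* 5 4))
Prefix: - 4 * 5 4


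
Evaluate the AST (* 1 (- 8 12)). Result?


Evaluate inner: (- 8 12) = -4
Evaluate root: (* 1 -4) = -4
Result: -4


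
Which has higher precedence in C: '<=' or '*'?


'*' is multiplicative (level 10); '<=' is relational (level 7)
Higher level binds tighter
'*' has higher precedence than '<='


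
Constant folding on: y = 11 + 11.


11 + 11 = 22 at compile time
Optimized: y = 22


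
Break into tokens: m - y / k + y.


Scan left to right, longest-match per lexeme
Tokens: ID(m), OP(-), ID(y), OP(/), ID(k), OP(+), ID(y)
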